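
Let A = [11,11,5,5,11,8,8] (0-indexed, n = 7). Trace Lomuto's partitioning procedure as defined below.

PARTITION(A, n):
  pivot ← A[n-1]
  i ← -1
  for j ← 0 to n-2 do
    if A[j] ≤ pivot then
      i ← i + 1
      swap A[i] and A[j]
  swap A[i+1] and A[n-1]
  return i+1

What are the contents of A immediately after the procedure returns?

pivot = A[6] = 8; i = -1
j=0: A[0]=11 > 8 → no swap
j=1: A[1]=11 > 8 → no swap
j=2: A[2]=5 ≤ 8 → i=0, swap A[0],A[2] → [5,11,11,5,11,8,8]
j=3: A[3]=5 ≤ 8 → i=1, swap A[1],A[3] → [5,5,11,11,11,8,8]
j=4: A[4]=11 > 8 → no swap
j=5: A[5]=8 ≤ 8 → i=2, swap A[2],A[5] → [5,5,8,11,11,11,8]
final swap A[3],A[6] → [5,5,8,8,11,11,11]; return 3

[5,5,8,8,11,11,11]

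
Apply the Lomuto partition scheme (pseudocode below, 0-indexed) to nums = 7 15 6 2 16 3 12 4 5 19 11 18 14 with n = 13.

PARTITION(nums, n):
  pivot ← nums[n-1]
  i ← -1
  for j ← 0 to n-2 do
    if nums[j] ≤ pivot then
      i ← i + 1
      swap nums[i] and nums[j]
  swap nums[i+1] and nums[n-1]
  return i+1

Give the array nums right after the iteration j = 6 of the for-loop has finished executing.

pivot=14, i=-1
j=0: 7≤14, i=0, swap(0,0) ⇒ 7 15 6 2 16 3 12 4 5 19 11 18 14
j=1: 15>14, skip
j=2: 6≤14, i=1, swap(1,2) ⇒ 7 6 15 2 16 3 12 4 5 19 11 18 14
j=3: 2≤14, i=2, swap(2,3) ⇒ 7 6 2 15 16 3 12 4 5 19 11 18 14
j=4: 16>14, skip
j=5: 3≤14, i=3, swap(3,5) ⇒ 7 6 2 3 16 15 12 4 5 19 11 18 14
j=6: 12≤14, i=4, swap(4,6) ⇒ 7 6 2 3 12 15 16 4 5 19 11 18 14
(after j=6) nums = 7 6 2 3 12 15 16 4 5 19 11 18 14

7 6 2 3 12 15 16 4 5 19 11 18 14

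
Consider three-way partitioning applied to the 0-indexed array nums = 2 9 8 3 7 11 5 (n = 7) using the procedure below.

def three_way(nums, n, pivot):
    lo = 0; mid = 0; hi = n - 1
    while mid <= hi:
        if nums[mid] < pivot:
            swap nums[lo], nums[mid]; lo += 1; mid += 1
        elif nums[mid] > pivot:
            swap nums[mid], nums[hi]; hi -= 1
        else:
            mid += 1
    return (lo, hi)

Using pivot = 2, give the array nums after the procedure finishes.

lo=0 mid=0 hi=6
2=2: mid=1
9>2: swap(1,6), hi=5 ⇒ 2 5 8 3 7 11 9
5>2: swap(1,5), hi=4 ⇒ 2 11 8 3 7 5 9
11>2: swap(1,4), hi=3 ⇒ 2 7 8 3 11 5 9
7>2: swap(1,3), hi=2 ⇒ 2 3 8 7 11 5 9
3>2: swap(1,2), hi=1 ⇒ 2 8 3 7 11 5 9
8>2: swap(1,1), hi=0 ⇒ 2 8 3 7 11 5 9
done. lo=0 hi=0; nums=2 8 3 7 11 5 9

2 8 3 7 11 5 9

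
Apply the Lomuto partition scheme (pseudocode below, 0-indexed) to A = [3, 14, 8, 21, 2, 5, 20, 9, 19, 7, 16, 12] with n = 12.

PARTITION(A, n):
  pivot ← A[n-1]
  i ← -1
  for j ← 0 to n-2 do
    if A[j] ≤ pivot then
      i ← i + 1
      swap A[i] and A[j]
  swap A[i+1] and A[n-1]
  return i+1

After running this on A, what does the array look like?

[3, 8, 2, 5, 9, 7, 12, 14, 19, 21, 16, 20]

pivot = A[11] = 12; i = -1
j=0: A[0]=3 ≤ 12 → i=0, swap A[0],A[0] (no change) → [3, 14, 8, 21, 2, 5, 20, 9, 19, 7, 16, 12]
j=1: A[1]=14 > 12 → no swap
j=2: A[2]=8 ≤ 12 → i=1, swap A[1],A[2] → [3, 8, 14, 21, 2, 5, 20, 9, 19, 7, 16, 12]
j=3: A[3]=21 > 12 → no swap
j=4: A[4]=2 ≤ 12 → i=2, swap A[2],A[4] → [3, 8, 2, 21, 14, 5, 20, 9, 19, 7, 16, 12]
j=5: A[5]=5 ≤ 12 → i=3, swap A[3],A[5] → [3, 8, 2, 5, 14, 21, 20, 9, 19, 7, 16, 12]
j=6: A[6]=20 > 12 → no swap
j=7: A[7]=9 ≤ 12 → i=4, swap A[4],A[7] → [3, 8, 2, 5, 9, 21, 20, 14, 19, 7, 16, 12]
j=8: A[8]=19 > 12 → no swap
j=9: A[9]=7 ≤ 12 → i=5, swap A[5],A[9] → [3, 8, 2, 5, 9, 7, 20, 14, 19, 21, 16, 12]
j=10: A[10]=16 > 12 → no swap
final swap A[6],A[11] → [3, 8, 2, 5, 9, 7, 12, 14, 19, 21, 16, 20]; return 6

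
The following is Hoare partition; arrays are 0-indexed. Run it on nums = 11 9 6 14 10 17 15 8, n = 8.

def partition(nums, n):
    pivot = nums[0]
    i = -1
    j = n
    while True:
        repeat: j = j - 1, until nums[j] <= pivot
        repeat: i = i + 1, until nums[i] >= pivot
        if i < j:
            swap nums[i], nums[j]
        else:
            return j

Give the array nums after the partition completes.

8 9 6 10 14 17 15 11

pivot = nums[0] = 11; i = -1, j = 8
j→7 (nums[7]=8≤11), i→0 (nums[0]=11≥11); i<j, swap → 8 9 6 14 10 17 15 11
j→4 (nums[4]=10≤11), i→3 (nums[3]=14≥11); i<j, swap → 8 9 6 10 14 17 15 11
j→3, i→4; i≥j, return j=3. nums = 8 9 6 10 14 17 15 11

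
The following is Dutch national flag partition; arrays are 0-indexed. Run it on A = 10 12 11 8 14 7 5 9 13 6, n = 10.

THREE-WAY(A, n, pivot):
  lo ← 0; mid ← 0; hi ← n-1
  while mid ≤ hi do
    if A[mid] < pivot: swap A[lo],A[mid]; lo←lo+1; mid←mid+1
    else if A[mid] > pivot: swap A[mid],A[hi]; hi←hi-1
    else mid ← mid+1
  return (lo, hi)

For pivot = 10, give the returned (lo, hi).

(5, 5)

lo=0 mid=0 hi=9
10=10: mid=1
12>10: swap(1,9), hi=8 ⇒ 10 6 11 8 14 7 5 9 13 12
6<10: swap(0,1), lo=1 mid=2 ⇒ 6 10 11 8 14 7 5 9 13 12
11>10: swap(2,8), hi=7 ⇒ 6 10 13 8 14 7 5 9 11 12
13>10: swap(2,7), hi=6 ⇒ 6 10 9 8 14 7 5 13 11 12
9<10: swap(1,2), lo=2 mid=3 ⇒ 6 9 10 8 14 7 5 13 11 12
8<10: swap(2,3), lo=3 mid=4 ⇒ 6 9 8 10 14 7 5 13 11 12
14>10: swap(4,6), hi=5 ⇒ 6 9 8 10 5 7 14 13 11 12
5<10: swap(3,4), lo=4 mid=5 ⇒ 6 9 8 5 10 7 14 13 11 12
7<10: swap(4,5), lo=5 mid=6 ⇒ 6 9 8 5 7 10 14 13 11 12
done. lo=5 hi=5; A=6 9 8 5 7 10 14 13 11 12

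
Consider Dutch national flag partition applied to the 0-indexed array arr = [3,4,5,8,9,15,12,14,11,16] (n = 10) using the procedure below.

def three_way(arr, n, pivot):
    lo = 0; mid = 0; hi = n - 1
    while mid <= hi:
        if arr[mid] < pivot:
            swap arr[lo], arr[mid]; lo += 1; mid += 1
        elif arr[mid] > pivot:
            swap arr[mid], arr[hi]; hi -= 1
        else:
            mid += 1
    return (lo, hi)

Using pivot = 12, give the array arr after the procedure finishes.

pivot = 12; lo=0, mid=0, hi=9
arr[mid]=3<12: swap arr[0],arr[0]; lo=1,mid=1 → [3,4,5,8,9,15,12,14,11,16]
arr[mid]=4<12: swap arr[1],arr[1]; lo=2,mid=2 → [3,4,5,8,9,15,12,14,11,16]
arr[mid]=5<12: swap arr[2],arr[2]; lo=3,mid=3 → [3,4,5,8,9,15,12,14,11,16]
arr[mid]=8<12: swap arr[3],arr[3]; lo=4,mid=4 → [3,4,5,8,9,15,12,14,11,16]
arr[mid]=9<12: swap arr[4],arr[4]; lo=5,mid=5 → [3,4,5,8,9,15,12,14,11,16]
arr[mid]=15>12: swap arr[5],arr[9]; hi=8 → [3,4,5,8,9,16,12,14,11,15]
arr[mid]=16>12: swap arr[5],arr[8]; hi=7 → [3,4,5,8,9,11,12,14,16,15]
arr[mid]=11<12: swap arr[5],arr[5]; lo=6,mid=6 → [3,4,5,8,9,11,12,14,16,15]
arr[mid]=12=12: mid=7
arr[mid]=14>12: swap arr[7],arr[7]; hi=6 → [3,4,5,8,9,11,12,14,16,15]
end: lo=6, hi=6; arr = [3,4,5,8,9,11,12,14,16,15]

[3,4,5,8,9,11,12,14,16,15]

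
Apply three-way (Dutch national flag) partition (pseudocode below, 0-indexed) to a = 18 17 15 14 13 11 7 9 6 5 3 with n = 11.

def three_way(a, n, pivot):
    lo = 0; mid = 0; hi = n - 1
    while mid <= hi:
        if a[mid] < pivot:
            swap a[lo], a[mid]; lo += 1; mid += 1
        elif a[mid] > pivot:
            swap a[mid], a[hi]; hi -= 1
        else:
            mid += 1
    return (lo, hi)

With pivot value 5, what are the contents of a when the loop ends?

lo=0 mid=0 hi=10
18>5: swap(0,10), hi=9 ⇒ 3 17 15 14 13 11 7 9 6 5 18
3<5: swap(0,0), lo=1 mid=1 ⇒ 3 17 15 14 13 11 7 9 6 5 18
17>5: swap(1,9), hi=8 ⇒ 3 5 15 14 13 11 7 9 6 17 18
5=5: mid=2
15>5: swap(2,8), hi=7 ⇒ 3 5 6 14 13 11 7 9 15 17 18
6>5: swap(2,7), hi=6 ⇒ 3 5 9 14 13 11 7 6 15 17 18
9>5: swap(2,6), hi=5 ⇒ 3 5 7 14 13 11 9 6 15 17 18
7>5: swap(2,5), hi=4 ⇒ 3 5 11 14 13 7 9 6 15 17 18
11>5: swap(2,4), hi=3 ⇒ 3 5 13 14 11 7 9 6 15 17 18
13>5: swap(2,3), hi=2 ⇒ 3 5 14 13 11 7 9 6 15 17 18
14>5: swap(2,2), hi=1 ⇒ 3 5 14 13 11 7 9 6 15 17 18
done. lo=1 hi=1; a=3 5 14 13 11 7 9 6 15 17 18

3 5 14 13 11 7 9 6 15 17 18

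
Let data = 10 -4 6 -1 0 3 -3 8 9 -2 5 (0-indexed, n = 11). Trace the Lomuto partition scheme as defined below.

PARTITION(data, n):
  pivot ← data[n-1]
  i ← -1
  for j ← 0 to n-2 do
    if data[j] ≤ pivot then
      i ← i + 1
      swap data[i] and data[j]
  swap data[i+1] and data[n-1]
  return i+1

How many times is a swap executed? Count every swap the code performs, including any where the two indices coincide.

7

pivot=5, i=-1
j=0: 10>5, skip
j=1: -4≤5, i=0, swap(0,1) ⇒ -4 10 6 -1 0 3 -3 8 9 -2 5
j=2: 6>5, skip
j=3: -1≤5, i=1, swap(1,3) ⇒ -4 -1 6 10 0 3 -3 8 9 -2 5
j=4: 0≤5, i=2, swap(2,4) ⇒ -4 -1 0 10 6 3 -3 8 9 -2 5
j=5: 3≤5, i=3, swap(3,5) ⇒ -4 -1 0 3 6 10 -3 8 9 -2 5
j=6: -3≤5, i=4, swap(4,6) ⇒ -4 -1 0 3 -3 10 6 8 9 -2 5
j=7: 8>5, skip
j=8: 9>5, skip
j=9: -2≤5, i=5, swap(5,9) ⇒ -4 -1 0 3 -3 -2 6 8 9 10 5
swap(6,10) ⇒ -4 -1 0 3 -3 -2 5 8 9 10 6; return 6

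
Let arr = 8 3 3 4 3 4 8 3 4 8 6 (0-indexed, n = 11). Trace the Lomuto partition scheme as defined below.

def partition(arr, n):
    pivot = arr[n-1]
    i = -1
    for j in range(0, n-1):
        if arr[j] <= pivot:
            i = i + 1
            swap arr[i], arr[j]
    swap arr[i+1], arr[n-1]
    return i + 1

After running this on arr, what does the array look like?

pivot = arr[10] = 6; i = -1
j=0: arr[0]=8 > 6 → no swap
j=1: arr[1]=3 ≤ 6 → i=0, swap arr[0],arr[1] → 3 8 3 4 3 4 8 3 4 8 6
j=2: arr[2]=3 ≤ 6 → i=1, swap arr[1],arr[2] → 3 3 8 4 3 4 8 3 4 8 6
j=3: arr[3]=4 ≤ 6 → i=2, swap arr[2],arr[3] → 3 3 4 8 3 4 8 3 4 8 6
j=4: arr[4]=3 ≤ 6 → i=3, swap arr[3],arr[4] → 3 3 4 3 8 4 8 3 4 8 6
j=5: arr[5]=4 ≤ 6 → i=4, swap arr[4],arr[5] → 3 3 4 3 4 8 8 3 4 8 6
j=6: arr[6]=8 > 6 → no swap
j=7: arr[7]=3 ≤ 6 → i=5, swap arr[5],arr[7] → 3 3 4 3 4 3 8 8 4 8 6
j=8: arr[8]=4 ≤ 6 → i=6, swap arr[6],arr[8] → 3 3 4 3 4 3 4 8 8 8 6
j=9: arr[9]=8 > 6 → no swap
final swap arr[7],arr[10] → 3 3 4 3 4 3 4 6 8 8 8; return 7

3 3 4 3 4 3 4 6 8 8 8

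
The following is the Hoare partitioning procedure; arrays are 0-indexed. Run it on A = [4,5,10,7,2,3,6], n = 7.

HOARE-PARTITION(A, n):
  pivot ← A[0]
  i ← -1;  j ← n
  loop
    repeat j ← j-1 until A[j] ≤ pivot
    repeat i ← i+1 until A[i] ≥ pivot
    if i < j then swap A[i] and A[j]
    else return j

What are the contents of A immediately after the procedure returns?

pivot = A[0] = 4; i = -1, j = 7
j→5 (A[5]=3≤4), i→0 (A[0]=4≥4); i<j, swap → [3,5,10,7,2,4,6]
j→4 (A[4]=2≤4), i→1 (A[1]=5≥4); i<j, swap → [3,2,10,7,5,4,6]
j→1, i→2; i≥j, return j=1. A = [3,2,10,7,5,4,6]

[3,2,10,7,5,4,6]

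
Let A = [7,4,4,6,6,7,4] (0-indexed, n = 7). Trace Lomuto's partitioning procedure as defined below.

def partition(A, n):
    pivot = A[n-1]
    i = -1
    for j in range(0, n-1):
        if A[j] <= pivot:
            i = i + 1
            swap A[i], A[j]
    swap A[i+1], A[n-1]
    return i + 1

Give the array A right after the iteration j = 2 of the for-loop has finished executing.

pivot=4, i=-1
j=0: 7>4, skip
j=1: 4≤4, i=0, swap(0,1) ⇒ [4,7,4,6,6,7,4]
j=2: 4≤4, i=1, swap(1,2) ⇒ [4,4,7,6,6,7,4]
(after j=2) A = [4,4,7,6,6,7,4]

[4,4,7,6,6,7,4]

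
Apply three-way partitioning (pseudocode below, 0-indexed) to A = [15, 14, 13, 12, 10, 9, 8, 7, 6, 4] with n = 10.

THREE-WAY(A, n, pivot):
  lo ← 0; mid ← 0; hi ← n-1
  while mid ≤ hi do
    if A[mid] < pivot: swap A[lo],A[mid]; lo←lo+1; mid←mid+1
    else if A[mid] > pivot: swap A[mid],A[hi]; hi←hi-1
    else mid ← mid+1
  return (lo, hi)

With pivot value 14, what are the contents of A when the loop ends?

[4, 13, 12, 10, 9, 8, 7, 6, 14, 15]

pivot = 14; lo=0, mid=0, hi=9
A[mid]=15>14: swap A[0],A[9]; hi=8 → [4, 14, 13, 12, 10, 9, 8, 7, 6, 15]
A[mid]=4<14: swap A[0],A[0]; lo=1,mid=1 → [4, 14, 13, 12, 10, 9, 8, 7, 6, 15]
A[mid]=14=14: mid=2
A[mid]=13<14: swap A[1],A[2]; lo=2,mid=3 → [4, 13, 14, 12, 10, 9, 8, 7, 6, 15]
A[mid]=12<14: swap A[2],A[3]; lo=3,mid=4 → [4, 13, 12, 14, 10, 9, 8, 7, 6, 15]
A[mid]=10<14: swap A[3],A[4]; lo=4,mid=5 → [4, 13, 12, 10, 14, 9, 8, 7, 6, 15]
A[mid]=9<14: swap A[4],A[5]; lo=5,mid=6 → [4, 13, 12, 10, 9, 14, 8, 7, 6, 15]
A[mid]=8<14: swap A[5],A[6]; lo=6,mid=7 → [4, 13, 12, 10, 9, 8, 14, 7, 6, 15]
A[mid]=7<14: swap A[6],A[7]; lo=7,mid=8 → [4, 13, 12, 10, 9, 8, 7, 14, 6, 15]
A[mid]=6<14: swap A[7],A[8]; lo=8,mid=9 → [4, 13, 12, 10, 9, 8, 7, 6, 14, 15]
end: lo=8, hi=8; A = [4, 13, 12, 10, 9, 8, 7, 6, 14, 15]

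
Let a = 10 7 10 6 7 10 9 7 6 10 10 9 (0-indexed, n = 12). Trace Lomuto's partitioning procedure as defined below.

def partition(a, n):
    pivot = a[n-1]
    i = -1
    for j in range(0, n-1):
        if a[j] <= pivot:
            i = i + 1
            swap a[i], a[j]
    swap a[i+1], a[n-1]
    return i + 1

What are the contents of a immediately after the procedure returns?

7 6 7 9 7 6 9 10 10 10 10 10

pivot = a[11] = 9; i = -1
j=0: a[0]=10 > 9 → no swap
j=1: a[1]=7 ≤ 9 → i=0, swap a[0],a[1] → 7 10 10 6 7 10 9 7 6 10 10 9
j=2: a[2]=10 > 9 → no swap
j=3: a[3]=6 ≤ 9 → i=1, swap a[1],a[3] → 7 6 10 10 7 10 9 7 6 10 10 9
j=4: a[4]=7 ≤ 9 → i=2, swap a[2],a[4] → 7 6 7 10 10 10 9 7 6 10 10 9
j=5: a[5]=10 > 9 → no swap
j=6: a[6]=9 ≤ 9 → i=3, swap a[3],a[6] → 7 6 7 9 10 10 10 7 6 10 10 9
j=7: a[7]=7 ≤ 9 → i=4, swap a[4],a[7] → 7 6 7 9 7 10 10 10 6 10 10 9
j=8: a[8]=6 ≤ 9 → i=5, swap a[5],a[8] → 7 6 7 9 7 6 10 10 10 10 10 9
j=9: a[9]=10 > 9 → no swap
j=10: a[10]=10 > 9 → no swap
final swap a[6],a[11] → 7 6 7 9 7 6 9 10 10 10 10 10; return 6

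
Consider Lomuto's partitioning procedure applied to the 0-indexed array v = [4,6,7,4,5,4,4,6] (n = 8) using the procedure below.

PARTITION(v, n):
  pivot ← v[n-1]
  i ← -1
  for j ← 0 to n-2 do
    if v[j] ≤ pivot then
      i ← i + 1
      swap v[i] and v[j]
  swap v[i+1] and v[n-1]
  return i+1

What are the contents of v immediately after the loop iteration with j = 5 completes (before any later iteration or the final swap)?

pivot = v[7] = 6; i = -1
j=0: v[0]=4 ≤ 6 → i=0, swap v[0],v[0] (no change) → [4,6,7,4,5,4,4,6]
j=1: v[1]=6 ≤ 6 → i=1, swap v[1],v[1] (no change) → [4,6,7,4,5,4,4,6]
j=2: v[2]=7 > 6 → no swap
j=3: v[3]=4 ≤ 6 → i=2, swap v[2],v[3] → [4,6,4,7,5,4,4,6]
j=4: v[4]=5 ≤ 6 → i=3, swap v[3],v[4] → [4,6,4,5,7,4,4,6]
j=5: v[5]=4 ≤ 6 → i=4, swap v[4],v[5] → [4,6,4,5,4,7,4,6]
(after j=5) v = [4,6,4,5,4,7,4,6]

[4,6,4,5,4,7,4,6]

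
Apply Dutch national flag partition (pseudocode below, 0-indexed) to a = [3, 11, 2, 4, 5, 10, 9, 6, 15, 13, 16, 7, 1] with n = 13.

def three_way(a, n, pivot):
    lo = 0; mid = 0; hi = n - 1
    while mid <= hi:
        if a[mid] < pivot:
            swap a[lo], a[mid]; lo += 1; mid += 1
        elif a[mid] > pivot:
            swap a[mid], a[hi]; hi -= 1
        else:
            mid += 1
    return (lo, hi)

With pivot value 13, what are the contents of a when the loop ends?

lo=0 mid=0 hi=12
3<13: swap(0,0), lo=1 mid=1 ⇒ [3, 11, 2, 4, 5, 10, 9, 6, 15, 13, 16, 7, 1]
11<13: swap(1,1), lo=2 mid=2 ⇒ [3, 11, 2, 4, 5, 10, 9, 6, 15, 13, 16, 7, 1]
2<13: swap(2,2), lo=3 mid=3 ⇒ [3, 11, 2, 4, 5, 10, 9, 6, 15, 13, 16, 7, 1]
4<13: swap(3,3), lo=4 mid=4 ⇒ [3, 11, 2, 4, 5, 10, 9, 6, 15, 13, 16, 7, 1]
5<13: swap(4,4), lo=5 mid=5 ⇒ [3, 11, 2, 4, 5, 10, 9, 6, 15, 13, 16, 7, 1]
10<13: swap(5,5), lo=6 mid=6 ⇒ [3, 11, 2, 4, 5, 10, 9, 6, 15, 13, 16, 7, 1]
9<13: swap(6,6), lo=7 mid=7 ⇒ [3, 11, 2, 4, 5, 10, 9, 6, 15, 13, 16, 7, 1]
6<13: swap(7,7), lo=8 mid=8 ⇒ [3, 11, 2, 4, 5, 10, 9, 6, 15, 13, 16, 7, 1]
15>13: swap(8,12), hi=11 ⇒ [3, 11, 2, 4, 5, 10, 9, 6, 1, 13, 16, 7, 15]
1<13: swap(8,8), lo=9 mid=9 ⇒ [3, 11, 2, 4, 5, 10, 9, 6, 1, 13, 16, 7, 15]
13=13: mid=10
16>13: swap(10,11), hi=10 ⇒ [3, 11, 2, 4, 5, 10, 9, 6, 1, 13, 7, 16, 15]
7<13: swap(9,10), lo=10 mid=11 ⇒ [3, 11, 2, 4, 5, 10, 9, 6, 1, 7, 13, 16, 15]
done. lo=10 hi=10; a=[3, 11, 2, 4, 5, 10, 9, 6, 1, 7, 13, 16, 15]

[3, 11, 2, 4, 5, 10, 9, 6, 1, 7, 13, 16, 15]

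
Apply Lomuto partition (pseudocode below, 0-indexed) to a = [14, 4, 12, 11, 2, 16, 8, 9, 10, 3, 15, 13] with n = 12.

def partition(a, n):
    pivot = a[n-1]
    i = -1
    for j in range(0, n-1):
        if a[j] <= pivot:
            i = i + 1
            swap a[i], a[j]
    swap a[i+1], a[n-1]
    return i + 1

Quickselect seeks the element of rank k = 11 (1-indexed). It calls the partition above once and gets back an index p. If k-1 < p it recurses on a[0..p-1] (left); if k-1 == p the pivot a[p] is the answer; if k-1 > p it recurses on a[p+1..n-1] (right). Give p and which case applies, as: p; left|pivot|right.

pivot = a[11] = 13; i = -1
j=0: a[0]=14 > 13 → no swap
j=1: a[1]=4 ≤ 13 → i=0, swap a[0],a[1] → [4, 14, 12, 11, 2, 16, 8, 9, 10, 3, 15, 13]
j=2: a[2]=12 ≤ 13 → i=1, swap a[1],a[2] → [4, 12, 14, 11, 2, 16, 8, 9, 10, 3, 15, 13]
j=3: a[3]=11 ≤ 13 → i=2, swap a[2],a[3] → [4, 12, 11, 14, 2, 16, 8, 9, 10, 3, 15, 13]
j=4: a[4]=2 ≤ 13 → i=3, swap a[3],a[4] → [4, 12, 11, 2, 14, 16, 8, 9, 10, 3, 15, 13]
j=5: a[5]=16 > 13 → no swap
j=6: a[6]=8 ≤ 13 → i=4, swap a[4],a[6] → [4, 12, 11, 2, 8, 16, 14, 9, 10, 3, 15, 13]
j=7: a[7]=9 ≤ 13 → i=5, swap a[5],a[7] → [4, 12, 11, 2, 8, 9, 14, 16, 10, 3, 15, 13]
j=8: a[8]=10 ≤ 13 → i=6, swap a[6],a[8] → [4, 12, 11, 2, 8, 9, 10, 16, 14, 3, 15, 13]
j=9: a[9]=3 ≤ 13 → i=7, swap a[7],a[9] → [4, 12, 11, 2, 8, 9, 10, 3, 14, 16, 15, 13]
j=10: a[10]=15 > 13 → no swap
final swap a[8],a[11] → [4, 12, 11, 2, 8, 9, 10, 3, 13, 16, 15, 14]; return 8
p = 8; k-1 = 10 > 8 ⇒ right

8; right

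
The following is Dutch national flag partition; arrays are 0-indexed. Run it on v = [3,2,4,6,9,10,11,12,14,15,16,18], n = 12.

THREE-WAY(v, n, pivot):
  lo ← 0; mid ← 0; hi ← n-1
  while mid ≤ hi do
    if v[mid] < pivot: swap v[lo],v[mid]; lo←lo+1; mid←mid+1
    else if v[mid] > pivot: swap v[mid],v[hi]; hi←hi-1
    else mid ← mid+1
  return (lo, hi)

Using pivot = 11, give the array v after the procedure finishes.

[3,2,4,6,9,10,11,14,15,16,18,12]

lo=0 mid=0 hi=11
3<11: swap(0,0), lo=1 mid=1 ⇒ [3,2,4,6,9,10,11,12,14,15,16,18]
2<11: swap(1,1), lo=2 mid=2 ⇒ [3,2,4,6,9,10,11,12,14,15,16,18]
4<11: swap(2,2), lo=3 mid=3 ⇒ [3,2,4,6,9,10,11,12,14,15,16,18]
6<11: swap(3,3), lo=4 mid=4 ⇒ [3,2,4,6,9,10,11,12,14,15,16,18]
9<11: swap(4,4), lo=5 mid=5 ⇒ [3,2,4,6,9,10,11,12,14,15,16,18]
10<11: swap(5,5), lo=6 mid=6 ⇒ [3,2,4,6,9,10,11,12,14,15,16,18]
11=11: mid=7
12>11: swap(7,11), hi=10 ⇒ [3,2,4,6,9,10,11,18,14,15,16,12]
18>11: swap(7,10), hi=9 ⇒ [3,2,4,6,9,10,11,16,14,15,18,12]
16>11: swap(7,9), hi=8 ⇒ [3,2,4,6,9,10,11,15,14,16,18,12]
15>11: swap(7,8), hi=7 ⇒ [3,2,4,6,9,10,11,14,15,16,18,12]
14>11: swap(7,7), hi=6 ⇒ [3,2,4,6,9,10,11,14,15,16,18,12]
done. lo=6 hi=6; v=[3,2,4,6,9,10,11,14,15,16,18,12]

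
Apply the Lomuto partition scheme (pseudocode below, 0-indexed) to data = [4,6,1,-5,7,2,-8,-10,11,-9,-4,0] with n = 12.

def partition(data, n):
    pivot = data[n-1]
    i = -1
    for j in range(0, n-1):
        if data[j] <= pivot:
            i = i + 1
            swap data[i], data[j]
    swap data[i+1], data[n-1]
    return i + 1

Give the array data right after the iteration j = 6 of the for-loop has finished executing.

pivot=0, i=-1
j=0: 4>0, skip
j=1: 6>0, skip
j=2: 1>0, skip
j=3: -5≤0, i=0, swap(0,3) ⇒ [-5,6,1,4,7,2,-8,-10,11,-9,-4,0]
j=4: 7>0, skip
j=5: 2>0, skip
j=6: -8≤0, i=1, swap(1,6) ⇒ [-5,-8,1,4,7,2,6,-10,11,-9,-4,0]
(after j=6) data = [-5,-8,1,4,7,2,6,-10,11,-9,-4,0]

[-5,-8,1,4,7,2,6,-10,11,-9,-4,0]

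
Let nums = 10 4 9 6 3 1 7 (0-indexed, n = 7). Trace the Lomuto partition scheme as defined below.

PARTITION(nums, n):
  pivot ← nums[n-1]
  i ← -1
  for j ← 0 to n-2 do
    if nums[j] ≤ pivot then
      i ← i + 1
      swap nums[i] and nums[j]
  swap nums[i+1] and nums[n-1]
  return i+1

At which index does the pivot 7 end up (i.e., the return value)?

pivot = nums[6] = 7; i = -1
j=0: nums[0]=10 > 7 → no swap
j=1: nums[1]=4 ≤ 7 → i=0, swap nums[0],nums[1] → 4 10 9 6 3 1 7
j=2: nums[2]=9 > 7 → no swap
j=3: nums[3]=6 ≤ 7 → i=1, swap nums[1],nums[3] → 4 6 9 10 3 1 7
j=4: nums[4]=3 ≤ 7 → i=2, swap nums[2],nums[4] → 4 6 3 10 9 1 7
j=5: nums[5]=1 ≤ 7 → i=3, swap nums[3],nums[5] → 4 6 3 1 9 10 7
final swap nums[4],nums[6] → 4 6 3 1 7 10 9; return 4

4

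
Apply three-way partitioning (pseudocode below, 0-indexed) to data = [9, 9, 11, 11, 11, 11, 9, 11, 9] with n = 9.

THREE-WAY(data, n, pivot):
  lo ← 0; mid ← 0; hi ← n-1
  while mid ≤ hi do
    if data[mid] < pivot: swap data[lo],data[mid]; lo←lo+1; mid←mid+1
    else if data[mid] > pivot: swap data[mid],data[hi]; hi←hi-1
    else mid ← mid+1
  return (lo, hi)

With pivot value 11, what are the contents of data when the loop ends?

pivot = 11; lo=0, mid=0, hi=8
data[mid]=9<11: swap data[0],data[0]; lo=1,mid=1 → [9, 9, 11, 11, 11, 11, 9, 11, 9]
data[mid]=9<11: swap data[1],data[1]; lo=2,mid=2 → [9, 9, 11, 11, 11, 11, 9, 11, 9]
data[mid]=11=11: mid=3
data[mid]=11=11: mid=4
data[mid]=11=11: mid=5
data[mid]=11=11: mid=6
data[mid]=9<11: swap data[2],data[6]; lo=3,mid=7 → [9, 9, 9, 11, 11, 11, 11, 11, 9]
data[mid]=11=11: mid=8
data[mid]=9<11: swap data[3],data[8]; lo=4,mid=9 → [9, 9, 9, 9, 11, 11, 11, 11, 11]
end: lo=4, hi=8; data = [9, 9, 9, 9, 11, 11, 11, 11, 11]

[9, 9, 9, 9, 11, 11, 11, 11, 11]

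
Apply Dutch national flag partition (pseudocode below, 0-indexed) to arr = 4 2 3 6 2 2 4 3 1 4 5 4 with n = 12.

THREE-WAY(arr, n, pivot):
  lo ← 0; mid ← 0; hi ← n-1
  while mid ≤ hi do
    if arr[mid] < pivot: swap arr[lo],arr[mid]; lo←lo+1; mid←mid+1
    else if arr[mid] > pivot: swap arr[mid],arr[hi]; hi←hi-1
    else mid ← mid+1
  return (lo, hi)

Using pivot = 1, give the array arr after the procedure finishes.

1 3 6 2 2 4 3 2 4 5 4 4

lo=0 mid=0 hi=11
4>1: swap(0,11), hi=10 ⇒ 4 2 3 6 2 2 4 3 1 4 5 4
4>1: swap(0,10), hi=9 ⇒ 5 2 3 6 2 2 4 3 1 4 4 4
5>1: swap(0,9), hi=8 ⇒ 4 2 3 6 2 2 4 3 1 5 4 4
4>1: swap(0,8), hi=7 ⇒ 1 2 3 6 2 2 4 3 4 5 4 4
1=1: mid=1
2>1: swap(1,7), hi=6 ⇒ 1 3 3 6 2 2 4 2 4 5 4 4
3>1: swap(1,6), hi=5 ⇒ 1 4 3 6 2 2 3 2 4 5 4 4
4>1: swap(1,5), hi=4 ⇒ 1 2 3 6 2 4 3 2 4 5 4 4
2>1: swap(1,4), hi=3 ⇒ 1 2 3 6 2 4 3 2 4 5 4 4
2>1: swap(1,3), hi=2 ⇒ 1 6 3 2 2 4 3 2 4 5 4 4
6>1: swap(1,2), hi=1 ⇒ 1 3 6 2 2 4 3 2 4 5 4 4
3>1: swap(1,1), hi=0 ⇒ 1 3 6 2 2 4 3 2 4 5 4 4
done. lo=0 hi=0; arr=1 3 6 2 2 4 3 2 4 5 4 4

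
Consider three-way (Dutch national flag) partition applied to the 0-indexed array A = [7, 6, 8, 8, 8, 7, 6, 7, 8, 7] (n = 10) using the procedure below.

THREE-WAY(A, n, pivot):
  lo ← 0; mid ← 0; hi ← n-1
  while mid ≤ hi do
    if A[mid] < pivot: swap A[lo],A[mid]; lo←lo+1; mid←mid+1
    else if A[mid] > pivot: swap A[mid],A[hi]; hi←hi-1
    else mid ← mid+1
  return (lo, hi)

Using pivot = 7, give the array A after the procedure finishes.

[6, 6, 7, 7, 7, 7, 8, 8, 8, 8]

lo=0 mid=0 hi=9
7=7: mid=1
6<7: swap(0,1), lo=1 mid=2 ⇒ [6, 7, 8, 8, 8, 7, 6, 7, 8, 7]
8>7: swap(2,9), hi=8 ⇒ [6, 7, 7, 8, 8, 7, 6, 7, 8, 8]
7=7: mid=3
8>7: swap(3,8), hi=7 ⇒ [6, 7, 7, 8, 8, 7, 6, 7, 8, 8]
8>7: swap(3,7), hi=6 ⇒ [6, 7, 7, 7, 8, 7, 6, 8, 8, 8]
7=7: mid=4
8>7: swap(4,6), hi=5 ⇒ [6, 7, 7, 7, 6, 7, 8, 8, 8, 8]
6<7: swap(1,4), lo=2 mid=5 ⇒ [6, 6, 7, 7, 7, 7, 8, 8, 8, 8]
7=7: mid=6
done. lo=2 hi=5; A=[6, 6, 7, 7, 7, 7, 8, 8, 8, 8]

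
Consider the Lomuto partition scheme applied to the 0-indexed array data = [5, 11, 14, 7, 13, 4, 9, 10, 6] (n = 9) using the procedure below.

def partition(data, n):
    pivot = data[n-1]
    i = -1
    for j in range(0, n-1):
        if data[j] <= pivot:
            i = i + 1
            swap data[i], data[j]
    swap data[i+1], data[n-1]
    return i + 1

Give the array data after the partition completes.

[5, 4, 6, 7, 13, 11, 9, 10, 14]

pivot = data[8] = 6; i = -1
j=0: data[0]=5 ≤ 6 → i=0, swap data[0],data[0] (no change) → [5, 11, 14, 7, 13, 4, 9, 10, 6]
j=1: data[1]=11 > 6 → no swap
j=2: data[2]=14 > 6 → no swap
j=3: data[3]=7 > 6 → no swap
j=4: data[4]=13 > 6 → no swap
j=5: data[5]=4 ≤ 6 → i=1, swap data[1],data[5] → [5, 4, 14, 7, 13, 11, 9, 10, 6]
j=6: data[6]=9 > 6 → no swap
j=7: data[7]=10 > 6 → no swap
final swap data[2],data[8] → [5, 4, 6, 7, 13, 11, 9, 10, 14]; return 2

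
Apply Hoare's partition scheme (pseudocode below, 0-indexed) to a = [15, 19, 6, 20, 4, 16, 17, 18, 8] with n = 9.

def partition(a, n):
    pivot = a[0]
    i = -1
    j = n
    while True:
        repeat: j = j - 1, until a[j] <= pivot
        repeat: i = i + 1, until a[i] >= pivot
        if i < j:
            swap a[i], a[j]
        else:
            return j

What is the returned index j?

2

pivot = a[0] = 15; i = -1, j = 9
j→8 (a[8]=8≤15), i→0 (a[0]=15≥15); i<j, swap → [8, 19, 6, 20, 4, 16, 17, 18, 15]
j→4 (a[4]=4≤15), i→1 (a[1]=19≥15); i<j, swap → [8, 4, 6, 20, 19, 16, 17, 18, 15]
j→2, i→3; i≥j, return j=2. a = [8, 4, 6, 20, 19, 16, 17, 18, 15]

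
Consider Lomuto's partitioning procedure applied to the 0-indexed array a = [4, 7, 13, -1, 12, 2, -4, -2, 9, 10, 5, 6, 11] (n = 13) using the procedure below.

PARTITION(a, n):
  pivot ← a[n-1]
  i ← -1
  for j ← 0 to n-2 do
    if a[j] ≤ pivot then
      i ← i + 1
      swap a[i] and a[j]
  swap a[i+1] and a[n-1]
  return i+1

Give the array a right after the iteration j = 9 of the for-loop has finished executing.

pivot=11, i=-1
j=0: 4≤11, i=0, swap(0,0) ⇒ [4, 7, 13, -1, 12, 2, -4, -2, 9, 10, 5, 6, 11]
j=1: 7≤11, i=1, swap(1,1) ⇒ [4, 7, 13, -1, 12, 2, -4, -2, 9, 10, 5, 6, 11]
j=2: 13>11, skip
j=3: -1≤11, i=2, swap(2,3) ⇒ [4, 7, -1, 13, 12, 2, -4, -2, 9, 10, 5, 6, 11]
j=4: 12>11, skip
j=5: 2≤11, i=3, swap(3,5) ⇒ [4, 7, -1, 2, 12, 13, -4, -2, 9, 10, 5, 6, 11]
j=6: -4≤11, i=4, swap(4,6) ⇒ [4, 7, -1, 2, -4, 13, 12, -2, 9, 10, 5, 6, 11]
j=7: -2≤11, i=5, swap(5,7) ⇒ [4, 7, -1, 2, -4, -2, 12, 13, 9, 10, 5, 6, 11]
j=8: 9≤11, i=6, swap(6,8) ⇒ [4, 7, -1, 2, -4, -2, 9, 13, 12, 10, 5, 6, 11]
j=9: 10≤11, i=7, swap(7,9) ⇒ [4, 7, -1, 2, -4, -2, 9, 10, 12, 13, 5, 6, 11]
(after j=9) a = [4, 7, -1, 2, -4, -2, 9, 10, 12, 13, 5, 6, 11]

[4, 7, -1, 2, -4, -2, 9, 10, 12, 13, 5, 6, 11]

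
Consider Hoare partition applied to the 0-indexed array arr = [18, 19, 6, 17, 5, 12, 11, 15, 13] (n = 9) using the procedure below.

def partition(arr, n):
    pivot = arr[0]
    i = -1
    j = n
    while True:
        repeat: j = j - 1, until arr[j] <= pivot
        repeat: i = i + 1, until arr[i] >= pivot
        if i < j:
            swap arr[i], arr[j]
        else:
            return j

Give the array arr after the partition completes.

pivot=18
j stops at 8 (13), i stops at 0 (18); swap ⇒ [13, 19, 6, 17, 5, 12, 11, 15, 18]
j stops at 7 (15), i stops at 1 (19); swap ⇒ [13, 15, 6, 17, 5, 12, 11, 19, 18]
j stops at 6, i stops at 7; i≥j ⇒ return 6. arr=[13, 15, 6, 17, 5, 12, 11, 19, 18]

[13, 15, 6, 17, 5, 12, 11, 19, 18]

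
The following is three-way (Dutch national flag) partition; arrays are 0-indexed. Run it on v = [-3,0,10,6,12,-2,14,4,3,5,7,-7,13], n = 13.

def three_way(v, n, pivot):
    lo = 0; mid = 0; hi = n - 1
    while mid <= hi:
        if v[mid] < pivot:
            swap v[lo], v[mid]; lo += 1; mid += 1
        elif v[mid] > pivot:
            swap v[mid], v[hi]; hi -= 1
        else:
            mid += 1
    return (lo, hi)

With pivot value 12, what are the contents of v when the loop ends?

pivot = 12; lo=0, mid=0, hi=12
v[mid]=-3<12: swap v[0],v[0]; lo=1,mid=1 → [-3,0,10,6,12,-2,14,4,3,5,7,-7,13]
v[mid]=0<12: swap v[1],v[1]; lo=2,mid=2 → [-3,0,10,6,12,-2,14,4,3,5,7,-7,13]
v[mid]=10<12: swap v[2],v[2]; lo=3,mid=3 → [-3,0,10,6,12,-2,14,4,3,5,7,-7,13]
v[mid]=6<12: swap v[3],v[3]; lo=4,mid=4 → [-3,0,10,6,12,-2,14,4,3,5,7,-7,13]
v[mid]=12=12: mid=5
v[mid]=-2<12: swap v[4],v[5]; lo=5,mid=6 → [-3,0,10,6,-2,12,14,4,3,5,7,-7,13]
v[mid]=14>12: swap v[6],v[12]; hi=11 → [-3,0,10,6,-2,12,13,4,3,5,7,-7,14]
v[mid]=13>12: swap v[6],v[11]; hi=10 → [-3,0,10,6,-2,12,-7,4,3,5,7,13,14]
v[mid]=-7<12: swap v[5],v[6]; lo=6,mid=7 → [-3,0,10,6,-2,-7,12,4,3,5,7,13,14]
v[mid]=4<12: swap v[6],v[7]; lo=7,mid=8 → [-3,0,10,6,-2,-7,4,12,3,5,7,13,14]
v[mid]=3<12: swap v[7],v[8]; lo=8,mid=9 → [-3,0,10,6,-2,-7,4,3,12,5,7,13,14]
v[mid]=5<12: swap v[8],v[9]; lo=9,mid=10 → [-3,0,10,6,-2,-7,4,3,5,12,7,13,14]
v[mid]=7<12: swap v[9],v[10]; lo=10,mid=11 → [-3,0,10,6,-2,-7,4,3,5,7,12,13,14]
end: lo=10, hi=10; v = [-3,0,10,6,-2,-7,4,3,5,7,12,13,14]

[-3,0,10,6,-2,-7,4,3,5,7,12,13,14]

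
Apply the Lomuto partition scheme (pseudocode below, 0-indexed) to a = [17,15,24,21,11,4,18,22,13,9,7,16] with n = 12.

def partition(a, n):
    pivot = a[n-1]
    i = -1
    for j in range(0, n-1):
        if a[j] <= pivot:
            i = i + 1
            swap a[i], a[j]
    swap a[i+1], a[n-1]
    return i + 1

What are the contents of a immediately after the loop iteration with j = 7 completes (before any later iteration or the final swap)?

[15,11,4,21,17,24,18,22,13,9,7,16]

pivot = a[11] = 16; i = -1
j=0: a[0]=17 > 16 → no swap
j=1: a[1]=15 ≤ 16 → i=0, swap a[0],a[1] → [15,17,24,21,11,4,18,22,13,9,7,16]
j=2: a[2]=24 > 16 → no swap
j=3: a[3]=21 > 16 → no swap
j=4: a[4]=11 ≤ 16 → i=1, swap a[1],a[4] → [15,11,24,21,17,4,18,22,13,9,7,16]
j=5: a[5]=4 ≤ 16 → i=2, swap a[2],a[5] → [15,11,4,21,17,24,18,22,13,9,7,16]
j=6: a[6]=18 > 16 → no swap
j=7: a[7]=22 > 16 → no swap
(after j=7) a = [15,11,4,21,17,24,18,22,13,9,7,16]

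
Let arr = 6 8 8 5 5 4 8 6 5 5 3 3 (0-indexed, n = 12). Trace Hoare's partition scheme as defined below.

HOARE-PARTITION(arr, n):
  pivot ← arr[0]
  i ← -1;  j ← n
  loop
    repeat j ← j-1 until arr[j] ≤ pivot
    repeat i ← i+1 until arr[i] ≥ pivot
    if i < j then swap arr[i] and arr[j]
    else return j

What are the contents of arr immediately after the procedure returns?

pivot=6
j stops at 11 (3), i stops at 0 (6); swap ⇒ 3 8 8 5 5 4 8 6 5 5 3 6
j stops at 10 (3), i stops at 1 (8); swap ⇒ 3 3 8 5 5 4 8 6 5 5 8 6
j stops at 9 (5), i stops at 2 (8); swap ⇒ 3 3 5 5 5 4 8 6 5 8 8 6
j stops at 8 (5), i stops at 6 (8); swap ⇒ 3 3 5 5 5 4 5 6 8 8 8 6
j stops at 7, i stops at 7; i≥j ⇒ return 7. arr=3 3 5 5 5 4 5 6 8 8 8 6

3 3 5 5 5 4 5 6 8 8 8 6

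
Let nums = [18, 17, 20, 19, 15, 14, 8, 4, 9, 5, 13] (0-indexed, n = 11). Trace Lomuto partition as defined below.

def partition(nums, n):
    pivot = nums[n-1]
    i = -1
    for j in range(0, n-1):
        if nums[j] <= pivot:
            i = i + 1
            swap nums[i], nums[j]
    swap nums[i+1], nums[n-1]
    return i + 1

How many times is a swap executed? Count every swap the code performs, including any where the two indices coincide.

pivot=13, i=-1
j=0: 18>13, skip
j=1: 17>13, skip
j=2: 20>13, skip
j=3: 19>13, skip
j=4: 15>13, skip
j=5: 14>13, skip
j=6: 8≤13, i=0, swap(0,6) ⇒ [8, 17, 20, 19, 15, 14, 18, 4, 9, 5, 13]
j=7: 4≤13, i=1, swap(1,7) ⇒ [8, 4, 20, 19, 15, 14, 18, 17, 9, 5, 13]
j=8: 9≤13, i=2, swap(2,8) ⇒ [8, 4, 9, 19, 15, 14, 18, 17, 20, 5, 13]
j=9: 5≤13, i=3, swap(3,9) ⇒ [8, 4, 9, 5, 15, 14, 18, 17, 20, 19, 13]
swap(4,10) ⇒ [8, 4, 9, 5, 13, 14, 18, 17, 20, 19, 15]; return 4

5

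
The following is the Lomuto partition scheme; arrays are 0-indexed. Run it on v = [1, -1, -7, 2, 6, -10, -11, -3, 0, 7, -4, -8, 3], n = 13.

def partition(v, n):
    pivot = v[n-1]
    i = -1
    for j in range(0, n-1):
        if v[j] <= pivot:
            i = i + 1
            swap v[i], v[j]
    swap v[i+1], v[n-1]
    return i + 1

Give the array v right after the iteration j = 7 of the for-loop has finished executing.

[1, -1, -7, 2, -10, -11, -3, 6, 0, 7, -4, -8, 3]

pivot=3, i=-1
j=0: 1≤3, i=0, swap(0,0) ⇒ [1, -1, -7, 2, 6, -10, -11, -3, 0, 7, -4, -8, 3]
j=1: -1≤3, i=1, swap(1,1) ⇒ [1, -1, -7, 2, 6, -10, -11, -3, 0, 7, -4, -8, 3]
j=2: -7≤3, i=2, swap(2,2) ⇒ [1, -1, -7, 2, 6, -10, -11, -3, 0, 7, -4, -8, 3]
j=3: 2≤3, i=3, swap(3,3) ⇒ [1, -1, -7, 2, 6, -10, -11, -3, 0, 7, -4, -8, 3]
j=4: 6>3, skip
j=5: -10≤3, i=4, swap(4,5) ⇒ [1, -1, -7, 2, -10, 6, -11, -3, 0, 7, -4, -8, 3]
j=6: -11≤3, i=5, swap(5,6) ⇒ [1, -1, -7, 2, -10, -11, 6, -3, 0, 7, -4, -8, 3]
j=7: -3≤3, i=6, swap(6,7) ⇒ [1, -1, -7, 2, -10, -11, -3, 6, 0, 7, -4, -8, 3]
(after j=7) v = [1, -1, -7, 2, -10, -11, -3, 6, 0, 7, -4, -8, 3]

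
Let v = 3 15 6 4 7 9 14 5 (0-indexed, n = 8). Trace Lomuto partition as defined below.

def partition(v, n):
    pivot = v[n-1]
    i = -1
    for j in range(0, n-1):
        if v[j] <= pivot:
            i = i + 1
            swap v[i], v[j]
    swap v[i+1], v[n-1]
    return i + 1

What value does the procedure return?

pivot = v[7] = 5; i = -1
j=0: v[0]=3 ≤ 5 → i=0, swap v[0],v[0] (no change) → 3 15 6 4 7 9 14 5
j=1: v[1]=15 > 5 → no swap
j=2: v[2]=6 > 5 → no swap
j=3: v[3]=4 ≤ 5 → i=1, swap v[1],v[3] → 3 4 6 15 7 9 14 5
j=4: v[4]=7 > 5 → no swap
j=5: v[5]=9 > 5 → no swap
j=6: v[6]=14 > 5 → no swap
final swap v[2],v[7] → 3 4 5 15 7 9 14 6; return 2

2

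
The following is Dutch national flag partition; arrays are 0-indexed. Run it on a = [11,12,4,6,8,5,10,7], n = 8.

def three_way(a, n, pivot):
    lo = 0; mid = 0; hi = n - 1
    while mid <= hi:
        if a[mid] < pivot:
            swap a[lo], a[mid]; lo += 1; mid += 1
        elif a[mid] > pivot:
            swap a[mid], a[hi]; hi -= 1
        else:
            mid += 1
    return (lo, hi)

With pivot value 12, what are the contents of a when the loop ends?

pivot = 12; lo=0, mid=0, hi=7
a[mid]=11<12: swap a[0],a[0]; lo=1,mid=1 → [11,12,4,6,8,5,10,7]
a[mid]=12=12: mid=2
a[mid]=4<12: swap a[1],a[2]; lo=2,mid=3 → [11,4,12,6,8,5,10,7]
a[mid]=6<12: swap a[2],a[3]; lo=3,mid=4 → [11,4,6,12,8,5,10,7]
a[mid]=8<12: swap a[3],a[4]; lo=4,mid=5 → [11,4,6,8,12,5,10,7]
a[mid]=5<12: swap a[4],a[5]; lo=5,mid=6 → [11,4,6,8,5,12,10,7]
a[mid]=10<12: swap a[5],a[6]; lo=6,mid=7 → [11,4,6,8,5,10,12,7]
a[mid]=7<12: swap a[6],a[7]; lo=7,mid=8 → [11,4,6,8,5,10,7,12]
end: lo=7, hi=7; a = [11,4,6,8,5,10,7,12]

[11,4,6,8,5,10,7,12]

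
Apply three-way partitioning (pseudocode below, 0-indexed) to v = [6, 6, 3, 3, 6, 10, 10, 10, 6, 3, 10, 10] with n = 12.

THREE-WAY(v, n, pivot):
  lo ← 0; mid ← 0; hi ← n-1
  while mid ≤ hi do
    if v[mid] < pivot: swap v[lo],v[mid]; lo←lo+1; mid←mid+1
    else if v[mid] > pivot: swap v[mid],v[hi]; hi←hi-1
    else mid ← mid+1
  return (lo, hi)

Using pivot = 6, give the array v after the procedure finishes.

pivot = 6; lo=0, mid=0, hi=11
v[mid]=6=6: mid=1
v[mid]=6=6: mid=2
v[mid]=3<6: swap v[0],v[2]; lo=1,mid=3 → [3, 6, 6, 3, 6, 10, 10, 10, 6, 3, 10, 10]
v[mid]=3<6: swap v[1],v[3]; lo=2,mid=4 → [3, 3, 6, 6, 6, 10, 10, 10, 6, 3, 10, 10]
v[mid]=6=6: mid=5
v[mid]=10>6: swap v[5],v[11]; hi=10 → [3, 3, 6, 6, 6, 10, 10, 10, 6, 3, 10, 10]
v[mid]=10>6: swap v[5],v[10]; hi=9 → [3, 3, 6, 6, 6, 10, 10, 10, 6, 3, 10, 10]
v[mid]=10>6: swap v[5],v[9]; hi=8 → [3, 3, 6, 6, 6, 3, 10, 10, 6, 10, 10, 10]
v[mid]=3<6: swap v[2],v[5]; lo=3,mid=6 → [3, 3, 3, 6, 6, 6, 10, 10, 6, 10, 10, 10]
v[mid]=10>6: swap v[6],v[8]; hi=7 → [3, 3, 3, 6, 6, 6, 6, 10, 10, 10, 10, 10]
v[mid]=6=6: mid=7
v[mid]=10>6: swap v[7],v[7]; hi=6 → [3, 3, 3, 6, 6, 6, 6, 10, 10, 10, 10, 10]
end: lo=3, hi=6; v = [3, 3, 3, 6, 6, 6, 6, 10, 10, 10, 10, 10]

[3, 3, 3, 6, 6, 6, 6, 10, 10, 10, 10, 10]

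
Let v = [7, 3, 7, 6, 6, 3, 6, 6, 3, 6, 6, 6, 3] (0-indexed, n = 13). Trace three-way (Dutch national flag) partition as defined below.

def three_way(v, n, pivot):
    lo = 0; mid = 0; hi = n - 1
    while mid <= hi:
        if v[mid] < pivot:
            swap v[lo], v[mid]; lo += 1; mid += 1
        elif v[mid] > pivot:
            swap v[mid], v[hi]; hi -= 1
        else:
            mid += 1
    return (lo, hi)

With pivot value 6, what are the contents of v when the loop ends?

[3, 3, 3, 3, 6, 6, 6, 6, 6, 6, 6, 7, 7]

pivot = 6; lo=0, mid=0, hi=12
v[mid]=7>6: swap v[0],v[12]; hi=11 → [3, 3, 7, 6, 6, 3, 6, 6, 3, 6, 6, 6, 7]
v[mid]=3<6: swap v[0],v[0]; lo=1,mid=1 → [3, 3, 7, 6, 6, 3, 6, 6, 3, 6, 6, 6, 7]
v[mid]=3<6: swap v[1],v[1]; lo=2,mid=2 → [3, 3, 7, 6, 6, 3, 6, 6, 3, 6, 6, 6, 7]
v[mid]=7>6: swap v[2],v[11]; hi=10 → [3, 3, 6, 6, 6, 3, 6, 6, 3, 6, 6, 7, 7]
v[mid]=6=6: mid=3
v[mid]=6=6: mid=4
v[mid]=6=6: mid=5
v[mid]=3<6: swap v[2],v[5]; lo=3,mid=6 → [3, 3, 3, 6, 6, 6, 6, 6, 3, 6, 6, 7, 7]
v[mid]=6=6: mid=7
v[mid]=6=6: mid=8
v[mid]=3<6: swap v[3],v[8]; lo=4,mid=9 → [3, 3, 3, 3, 6, 6, 6, 6, 6, 6, 6, 7, 7]
v[mid]=6=6: mid=10
v[mid]=6=6: mid=11
end: lo=4, hi=10; v = [3, 3, 3, 3, 6, 6, 6, 6, 6, 6, 6, 7, 7]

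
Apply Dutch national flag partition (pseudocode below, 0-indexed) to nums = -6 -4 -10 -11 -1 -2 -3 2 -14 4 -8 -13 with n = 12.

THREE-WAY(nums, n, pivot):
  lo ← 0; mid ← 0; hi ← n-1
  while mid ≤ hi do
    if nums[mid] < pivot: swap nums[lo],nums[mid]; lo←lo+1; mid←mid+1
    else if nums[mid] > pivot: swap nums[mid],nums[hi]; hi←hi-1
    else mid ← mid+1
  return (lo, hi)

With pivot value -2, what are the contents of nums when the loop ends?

-6 -4 -10 -11 -13 -3 -8 -14 -2 4 2 -1

lo=0 mid=0 hi=11
-6<-2: swap(0,0), lo=1 mid=1 ⇒ -6 -4 -10 -11 -1 -2 -3 2 -14 4 -8 -13
-4<-2: swap(1,1), lo=2 mid=2 ⇒ -6 -4 -10 -11 -1 -2 -3 2 -14 4 -8 -13
-10<-2: swap(2,2), lo=3 mid=3 ⇒ -6 -4 -10 -11 -1 -2 -3 2 -14 4 -8 -13
-11<-2: swap(3,3), lo=4 mid=4 ⇒ -6 -4 -10 -11 -1 -2 -3 2 -14 4 -8 -13
-1>-2: swap(4,11), hi=10 ⇒ -6 -4 -10 -11 -13 -2 -3 2 -14 4 -8 -1
-13<-2: swap(4,4), lo=5 mid=5 ⇒ -6 -4 -10 -11 -13 -2 -3 2 -14 4 -8 -1
-2=-2: mid=6
-3<-2: swap(5,6), lo=6 mid=7 ⇒ -6 -4 -10 -11 -13 -3 -2 2 -14 4 -8 -1
2>-2: swap(7,10), hi=9 ⇒ -6 -4 -10 -11 -13 -3 -2 -8 -14 4 2 -1
-8<-2: swap(6,7), lo=7 mid=8 ⇒ -6 -4 -10 -11 -13 -3 -8 -2 -14 4 2 -1
-14<-2: swap(7,8), lo=8 mid=9 ⇒ -6 -4 -10 -11 -13 -3 -8 -14 -2 4 2 -1
4>-2: swap(9,9), hi=8 ⇒ -6 -4 -10 -11 -13 -3 -8 -14 -2 4 2 -1
done. lo=8 hi=8; nums=-6 -4 -10 -11 -13 -3 -8 -14 -2 4 2 -1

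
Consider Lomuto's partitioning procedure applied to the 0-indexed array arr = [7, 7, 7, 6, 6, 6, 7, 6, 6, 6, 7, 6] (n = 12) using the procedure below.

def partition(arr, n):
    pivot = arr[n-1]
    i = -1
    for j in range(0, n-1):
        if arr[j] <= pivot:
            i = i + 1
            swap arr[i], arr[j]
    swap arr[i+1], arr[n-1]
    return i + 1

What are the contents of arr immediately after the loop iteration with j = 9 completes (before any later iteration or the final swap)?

[6, 6, 6, 6, 6, 6, 7, 7, 7, 7, 7, 6]

pivot=6, i=-1
j=0: 7>6, skip
j=1: 7>6, skip
j=2: 7>6, skip
j=3: 6≤6, i=0, swap(0,3) ⇒ [6, 7, 7, 7, 6, 6, 7, 6, 6, 6, 7, 6]
j=4: 6≤6, i=1, swap(1,4) ⇒ [6, 6, 7, 7, 7, 6, 7, 6, 6, 6, 7, 6]
j=5: 6≤6, i=2, swap(2,5) ⇒ [6, 6, 6, 7, 7, 7, 7, 6, 6, 6, 7, 6]
j=6: 7>6, skip
j=7: 6≤6, i=3, swap(3,7) ⇒ [6, 6, 6, 6, 7, 7, 7, 7, 6, 6, 7, 6]
j=8: 6≤6, i=4, swap(4,8) ⇒ [6, 6, 6, 6, 6, 7, 7, 7, 7, 6, 7, 6]
j=9: 6≤6, i=5, swap(5,9) ⇒ [6, 6, 6, 6, 6, 6, 7, 7, 7, 7, 7, 6]
(after j=9) arr = [6, 6, 6, 6, 6, 6, 7, 7, 7, 7, 7, 6]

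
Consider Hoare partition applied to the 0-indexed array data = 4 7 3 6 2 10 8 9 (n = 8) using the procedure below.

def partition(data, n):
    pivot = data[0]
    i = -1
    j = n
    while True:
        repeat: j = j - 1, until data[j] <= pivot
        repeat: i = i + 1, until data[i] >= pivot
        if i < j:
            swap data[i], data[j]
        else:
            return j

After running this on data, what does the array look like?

2 3 7 6 4 10 8 9

pivot=4
j stops at 4 (2), i stops at 0 (4); swap ⇒ 2 7 3 6 4 10 8 9
j stops at 2 (3), i stops at 1 (7); swap ⇒ 2 3 7 6 4 10 8 9
j stops at 1, i stops at 2; i≥j ⇒ return 1. data=2 3 7 6 4 10 8 9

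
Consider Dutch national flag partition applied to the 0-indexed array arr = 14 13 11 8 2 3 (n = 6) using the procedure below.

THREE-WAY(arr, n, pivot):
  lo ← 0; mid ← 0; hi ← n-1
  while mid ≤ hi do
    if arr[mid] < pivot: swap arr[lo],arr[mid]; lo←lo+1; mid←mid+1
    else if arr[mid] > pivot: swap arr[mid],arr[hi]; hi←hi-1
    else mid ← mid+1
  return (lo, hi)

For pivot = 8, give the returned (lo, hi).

lo=0 mid=0 hi=5
14>8: swap(0,5), hi=4 ⇒ 3 13 11 8 2 14
3<8: swap(0,0), lo=1 mid=1 ⇒ 3 13 11 8 2 14
13>8: swap(1,4), hi=3 ⇒ 3 2 11 8 13 14
2<8: swap(1,1), lo=2 mid=2 ⇒ 3 2 11 8 13 14
11>8: swap(2,3), hi=2 ⇒ 3 2 8 11 13 14
8=8: mid=3
done. lo=2 hi=2; arr=3 2 8 11 13 14

(2, 2)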